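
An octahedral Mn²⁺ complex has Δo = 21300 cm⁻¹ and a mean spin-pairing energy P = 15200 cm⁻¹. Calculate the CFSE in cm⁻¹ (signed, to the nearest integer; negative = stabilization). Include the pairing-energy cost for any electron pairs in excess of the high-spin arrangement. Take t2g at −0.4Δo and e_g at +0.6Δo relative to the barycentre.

-12200

Mn²⁺: group 7, so d-count = 7 − 2 = 5.
Δo > P, so pairing is preferred: the ground state is low-spin.
Configuration: t2g^5 e_g^0.
Orbital CFSE = -2.0Δo = -2.0 × 21300 = -42600 cm⁻¹.
Excess pairs vs high-spin: 2 − 0 = 2; pairing cost = +30400 cm⁻¹.
Net CFSE = -42600 + 30400 = -12200 cm⁻¹.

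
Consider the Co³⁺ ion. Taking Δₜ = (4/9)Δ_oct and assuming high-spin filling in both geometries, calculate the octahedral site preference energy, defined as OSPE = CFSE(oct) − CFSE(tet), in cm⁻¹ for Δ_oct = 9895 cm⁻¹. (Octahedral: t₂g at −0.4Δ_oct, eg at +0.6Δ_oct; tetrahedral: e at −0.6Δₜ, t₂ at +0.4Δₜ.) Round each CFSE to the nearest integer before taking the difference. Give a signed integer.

-1319

Group 9 minus oxidation state +3 gives a d⁶ configuration for Co³⁺.
Octahedral (high-spin): t₂g⁴ eg², CFSE = 4(−0.4) + 2(+0.6) = -0.4Δ_oct = -0.4 × 9895 = -3958 cm⁻¹.
Tetrahedral e³ t₂³ gives -0.6Δₜ = -0.6 × (4/9) × 9895 = -2639 cm⁻¹.
Subtracting, OSPE = -3958 − (-2639) = -1319 cm⁻¹.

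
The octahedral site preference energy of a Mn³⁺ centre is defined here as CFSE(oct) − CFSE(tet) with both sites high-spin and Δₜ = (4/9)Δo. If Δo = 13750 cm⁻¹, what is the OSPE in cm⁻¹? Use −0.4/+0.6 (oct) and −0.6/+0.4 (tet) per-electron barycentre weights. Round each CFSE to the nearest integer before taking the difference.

-5806

Mn is in group 7, so Mn³⁺ is d⁴ (7 − 3 = 4).
Octahedral (high-spin): t₂g³ eg¹, CFSE = 3(−0.4) + 1(+0.6) = -0.6Δo = -0.6 × 13750 = -8250 cm⁻¹.
In a tetrahedral site the filling is e² t₂²: CFSE(tet) = -0.4Δₜ = -0.4 × (4/9)(13750) = -2444 cm⁻¹.
OSPE = -8250 − (-2444) = -5806 cm⁻¹.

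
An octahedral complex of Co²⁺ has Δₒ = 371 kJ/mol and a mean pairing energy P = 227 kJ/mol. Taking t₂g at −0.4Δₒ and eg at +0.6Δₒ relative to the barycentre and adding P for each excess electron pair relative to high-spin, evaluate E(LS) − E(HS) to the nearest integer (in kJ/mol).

-144

Co²⁺: group 9, so d-count = 9 − 2 = 7.
In the high-spin limit (t₂g⁵ eg²) the orbital term is -0.8Δₒ = -297 kJ/mol, with no excess pairing.
Low-spin t₂g⁶ eg¹ gives -1.8Δₒ = -668 kJ/mol, but forming 1 extra pair costs 1P = 227 kJ/mol, so E(LS) = -668 + 227 = -441 kJ/mol.
The difference is -441 − (-297) = -144 kJ/mol, so low-spin lies lower.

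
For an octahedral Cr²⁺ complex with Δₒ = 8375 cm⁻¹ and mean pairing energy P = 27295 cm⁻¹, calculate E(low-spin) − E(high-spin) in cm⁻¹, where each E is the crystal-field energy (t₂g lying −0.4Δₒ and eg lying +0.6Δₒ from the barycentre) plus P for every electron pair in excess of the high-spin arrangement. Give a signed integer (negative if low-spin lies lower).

Group 6 minus oxidation state +2 gives a d⁴ configuration for Cr²⁺.
In the high-spin limit (t₂g³ eg¹) the orbital term is -0.6Δₒ = -5025 cm⁻¹, with no excess pairing.
Low-spin t₂g⁴ eg⁰ gives -1.6Δₒ = -13400 cm⁻¹, but forming 1 extra pair costs 1P = 27295 cm⁻¹, so E(LS) = -13400 + 27295 = 13895 cm⁻¹.
E(LS) − E(HS) = 13895 − (-5025) = 18920 cm⁻¹.

18920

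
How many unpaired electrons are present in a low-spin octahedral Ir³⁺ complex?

0

Ir³⁺: group 9, so d-count = 9 − 3 = 6.
Configuration: t2g^6 e_g^0, giving 0 unpaired electrons.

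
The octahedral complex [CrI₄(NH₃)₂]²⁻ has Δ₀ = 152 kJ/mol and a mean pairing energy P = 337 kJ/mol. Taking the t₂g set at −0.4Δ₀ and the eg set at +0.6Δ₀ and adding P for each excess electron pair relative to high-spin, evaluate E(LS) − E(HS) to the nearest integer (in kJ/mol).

Ligand charges: 4×(-1) from I⁻ and 2×(+0) from NH₃ sum to -4; with overall charge -2, Cr is +2.
Group 6 minus oxidation state +2 gives a d⁴ configuration for Cr²⁺.
In the high-spin limit (t₂g³ eg¹) the orbital term is -0.6Δ₀ = -91 kJ/mol, with no excess pairing.
Low-spin: t₂g⁴ eg⁰, orbital CFSE = -1.6Δ₀ = -243 kJ/mol; plus 1 excess pair × P = +337 kJ/mol; total 94 kJ/mol.
E(LS) − E(HS) = 94 − (-91) = 185 kJ/mol.

185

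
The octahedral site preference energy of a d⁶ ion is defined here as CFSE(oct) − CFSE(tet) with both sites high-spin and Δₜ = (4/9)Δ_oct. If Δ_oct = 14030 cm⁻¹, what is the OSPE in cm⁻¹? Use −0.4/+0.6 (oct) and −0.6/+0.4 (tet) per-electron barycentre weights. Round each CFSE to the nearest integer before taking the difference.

Octahedral (high-spin): t2g^4 e_g^2, CFSE = 4(−0.4) + 2(+0.6) = -0.4Δ_oct = -0.4 × 14030 = -5612 cm⁻¹.
Tetrahedral e^3 t2^3 gives -0.6Δₜ = -0.6 × (4/9) × 14030 = -3741 cm⁻¹.
OSPE = CFSE(oct) − CFSE(tet) = -5612 − (-3741) = -1871 cm⁻¹.

-1871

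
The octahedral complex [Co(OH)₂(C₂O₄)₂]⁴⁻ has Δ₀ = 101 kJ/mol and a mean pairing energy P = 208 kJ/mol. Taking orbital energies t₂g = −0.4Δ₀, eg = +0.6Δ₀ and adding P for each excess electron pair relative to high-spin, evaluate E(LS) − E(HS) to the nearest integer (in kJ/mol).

107

Ligand charges: 2×(-1) from OH⁻ and 2×(-2) from C₂O₄²⁻ sum to -6; with overall charge -4, Co is +2.
Co sits in group 9; removing 2 electrons leaves Co²⁺ with 9 − 2 = 7 d electrons.
In the high-spin limit (t₂g⁵ eg²) the orbital term is -0.8Δ₀ = -81 kJ/mol, with no excess pairing.
For low-spin the configuration is t₂g⁶ eg¹: orbital energy -1.8 × 101 = -182 kJ/mol, and 1 additional pair relative to high-spin adds 208 kJ/mol, giving 26 kJ/mol.
E(LS) − E(HS) = 26 − (-81) = 107 kJ/mol.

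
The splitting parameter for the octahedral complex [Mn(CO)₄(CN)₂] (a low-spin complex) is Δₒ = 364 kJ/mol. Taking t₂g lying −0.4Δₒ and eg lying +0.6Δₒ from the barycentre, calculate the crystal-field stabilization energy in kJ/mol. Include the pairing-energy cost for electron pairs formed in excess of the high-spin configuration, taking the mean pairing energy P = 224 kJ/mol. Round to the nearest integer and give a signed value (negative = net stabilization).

Ligand charges: 4×(+0) from CO and 2×(-1) from CN⁻ sum to -2; with overall charge +0, Mn is +2.
Mn is in group 7, so Mn²⁺ is d⁵ (7 − 2 = 5).
Electron filling gives t₂g⁵ eg⁰.
Orbital CFSE = 5(-0.4) + 0(0.6) = -2.0Δₒ = -2.0 × 364 = -728 kJ/mol.
Relative to high-spin t₂g³ eg² (0 paired), the low-spin configuration has 2 additional pairs, contributing +2 × 224 = +448 kJ/mol.
Overall CFSE = -728 + 448 = -280 kJ/mol.

-280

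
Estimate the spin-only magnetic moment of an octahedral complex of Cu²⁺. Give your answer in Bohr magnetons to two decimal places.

Cu²⁺: group 11, so d-count = 11 − 2 = 9.
Configuration: t₂g⁶ eg³ → 1 unpaired electron.
μ(spin-only) = √[1(1+2)] = √3 ≈ 1.73 Bohr magnetons.

1.73 Bohr magnetons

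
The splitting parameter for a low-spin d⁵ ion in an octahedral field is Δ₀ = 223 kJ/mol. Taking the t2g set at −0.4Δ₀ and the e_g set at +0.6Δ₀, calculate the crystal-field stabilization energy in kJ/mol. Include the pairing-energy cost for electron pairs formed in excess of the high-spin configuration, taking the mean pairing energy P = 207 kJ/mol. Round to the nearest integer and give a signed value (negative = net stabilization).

The d⁵ electrons fill as t2g^5 e_g^0.
Orbital CFSE = 5(-0.4) + 0(0.6) = -2.0Δ₀ = -2.0 × 223 = -446 kJ/mol.
Relative to high-spin t2g^3 e_g^2 (0 paired), the low-spin configuration has 2 additional pairs, contributing +2 × 207 = +414 kJ/mol.
Net CFSE = -446 + 414 = -32 kJ/mol.

-32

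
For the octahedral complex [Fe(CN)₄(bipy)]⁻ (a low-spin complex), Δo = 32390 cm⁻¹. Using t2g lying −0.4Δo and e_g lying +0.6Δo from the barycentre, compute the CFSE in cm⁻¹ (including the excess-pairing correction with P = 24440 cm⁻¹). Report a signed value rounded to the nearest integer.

Ligand charges: 4×(-1) from CN⁻ and 1×(+0) from bipy sum to -4; with overall charge -1, Fe is +3.
Fe is in group 8, so Fe³⁺ is d⁵ (8 − 3 = 5).
Electron filling gives t2g^5 e_g^0.
The orbital stabilization is -2.0Δo = -2.0 × 32390 = -64780 cm⁻¹.
Pairing penalty: 2 pairs vs 0 in the high-spin reference → 2 extra × P = 48880 cm⁻¹.
Combining: -64780 + 48880 = -15900 cm⁻¹.

-15900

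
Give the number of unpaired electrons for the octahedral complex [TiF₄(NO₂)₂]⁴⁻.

2

Ligand charges: 4×(-1) from F⁻ and 2×(-1) from NO₂⁻ sum to -6; with overall charge -4, Ti is +2.
Group 4 minus oxidation state +2 gives a d² configuration for Ti²⁺.
Configuration: t₂g² eg⁰, giving 2 unpaired electrons.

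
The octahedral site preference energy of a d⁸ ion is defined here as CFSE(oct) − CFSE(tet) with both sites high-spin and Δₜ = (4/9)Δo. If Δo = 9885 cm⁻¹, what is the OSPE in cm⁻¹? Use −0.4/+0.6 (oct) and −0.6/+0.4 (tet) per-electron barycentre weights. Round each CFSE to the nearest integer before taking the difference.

Octahedral high-spin t2g^6 e_g^2: CFSE = -1.2 × 9885 = -11862 cm⁻¹.
In a tetrahedral site the filling is e^4 t2^4: CFSE(tet) = -0.8Δₜ = -0.8 × (4/9)(9885) = -3515 cm⁻¹.
Subtracting, OSPE = -11862 − (-3515) = -8347 cm⁻¹.

-8347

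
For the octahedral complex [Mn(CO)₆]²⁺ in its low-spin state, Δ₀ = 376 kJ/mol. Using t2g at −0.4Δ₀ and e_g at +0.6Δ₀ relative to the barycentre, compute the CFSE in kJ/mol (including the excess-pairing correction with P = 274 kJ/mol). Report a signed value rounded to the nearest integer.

CO is neutral, so the +2 overall charge sits on Mn: oxidation state +2.
Group 7 minus oxidation state +2 gives a d⁵ configuration for Mn²⁺.
Configuration: t2g^5 e_g^0.
Orbital CFSE = 5(-0.4) + 0(0.6) = -2.0Δ₀ = -2.0 × 376 = -752 kJ/mol.
High-spin d⁵ would be t2g^3 e_g^2 with 0 pairs; low-spin has 2, so 2 excess pairs cost +2P = +548 kJ/mol.
Combining: -752 + 548 = -204 kJ/mol.

-204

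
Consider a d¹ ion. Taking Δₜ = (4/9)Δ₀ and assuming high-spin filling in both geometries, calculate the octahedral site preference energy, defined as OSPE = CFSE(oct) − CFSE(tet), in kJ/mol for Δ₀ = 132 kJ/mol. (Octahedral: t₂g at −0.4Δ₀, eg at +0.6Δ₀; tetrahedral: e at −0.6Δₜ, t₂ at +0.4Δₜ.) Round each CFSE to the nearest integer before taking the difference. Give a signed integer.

-18

In an octahedral site d¹ (HS) is t₂g¹ eg⁰, giving CFSE(oct) = -0.4Δ₀ = -53 kJ/mol.
In a tetrahedral site the filling is e¹ t₂⁰: CFSE(tet) = -0.6Δₜ = -0.6 × (4/9)(132) = -35 kJ/mol.
OSPE = -53 − (-35) = -18 kJ/mol.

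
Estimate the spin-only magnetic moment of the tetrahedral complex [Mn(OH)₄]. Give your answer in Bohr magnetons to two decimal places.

3.87 Bohr magnetons

Each OH⁻ contributes -1; 4 × (-1) = -4. With overall charge +0, Mn is in the +4 oxidation state.
Mn⁴⁺: group 7, so d-count = 7 − 4 = 3.
Tetrahedral fields are weak (Δₜ ≈ 4/9 Δₒ), so electrons fill high-spin.
Configuration: e^2 t2^1 → 3 unpaired electrons.
μ(spin-only) = √[3(3+2)] = √15 ≈ 3.87 Bohr magnetons.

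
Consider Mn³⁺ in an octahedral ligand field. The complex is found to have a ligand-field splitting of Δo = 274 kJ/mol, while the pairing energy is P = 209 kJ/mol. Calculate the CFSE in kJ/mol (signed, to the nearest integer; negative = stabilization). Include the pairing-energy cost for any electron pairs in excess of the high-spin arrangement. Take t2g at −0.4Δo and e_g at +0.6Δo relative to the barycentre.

Mn is in group 7, so Mn³⁺ is d⁴ (7 − 3 = 4).
Here Δo > P (274 > 209), so the low-spin state is favoured.
Configuration: t2g^4 e_g^0.
Orbital CFSE = -1.6Δo = -1.6 × 274 = -438 kJ/mol.
Excess pairs vs high-spin: 1 − 0 = 1; pairing cost = +209 kJ/mol.
Net CFSE = -438 + 209 = -229 kJ/mol.

-229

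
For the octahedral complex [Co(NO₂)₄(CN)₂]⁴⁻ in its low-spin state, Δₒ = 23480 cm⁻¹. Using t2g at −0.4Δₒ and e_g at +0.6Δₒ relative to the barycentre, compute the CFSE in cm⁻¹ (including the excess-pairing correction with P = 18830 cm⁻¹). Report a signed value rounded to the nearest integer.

-23434

Ligand charges: 4×(-1) from NO₂⁻ and 2×(-1) from CN⁻ sum to -6; with overall charge -4, Co is +2.
Group 9 minus oxidation state +2 gives a d⁷ configuration for Co²⁺.
Configuration: t2g^6 e_g^1.
The orbital stabilization is -1.8Δₒ = -1.8 × 23480 = -42264 cm⁻¹.
High-spin d⁷ would be t2g^5 e_g^2 with 2 pairs; low-spin has 3, so 1 excess pair costs +1P = +18830 cm⁻¹.
Combining: -42264 + 18830 = -23434 cm⁻¹.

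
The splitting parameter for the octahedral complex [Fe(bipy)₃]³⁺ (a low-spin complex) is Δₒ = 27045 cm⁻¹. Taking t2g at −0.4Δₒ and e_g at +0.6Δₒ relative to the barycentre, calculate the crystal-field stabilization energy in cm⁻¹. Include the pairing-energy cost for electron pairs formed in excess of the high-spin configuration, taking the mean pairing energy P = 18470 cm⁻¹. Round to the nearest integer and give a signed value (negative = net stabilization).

bipy is neutral, so the +3 overall charge sits on Fe: oxidation state +3.
Group 8 minus oxidation state +3 gives a d⁵ configuration for Fe³⁺.
Configuration: t2g^5 e_g^0.
The orbital stabilization is -2.0Δₒ = -2.0 × 27045 = -54090 cm⁻¹.
High-spin d⁵ would be t2g^3 e_g^2 with 0 pairs; low-spin has 2, so 2 excess pairs cost +2P = +36940 cm⁻¹.
Net CFSE = -54090 + 36940 = -17150 cm⁻¹.

-17150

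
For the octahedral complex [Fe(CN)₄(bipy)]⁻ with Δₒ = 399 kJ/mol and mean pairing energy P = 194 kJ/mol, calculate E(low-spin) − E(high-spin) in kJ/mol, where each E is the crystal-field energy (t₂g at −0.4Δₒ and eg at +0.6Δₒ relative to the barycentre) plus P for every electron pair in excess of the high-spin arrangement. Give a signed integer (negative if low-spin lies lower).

Ligand charges: 4×(-1) from CN⁻ and 1×(+0) from bipy sum to -4; with overall charge -1, Fe is +3.
Group 8 minus oxidation state +3 gives a d⁵ configuration for Fe³⁺.
High-spin: t₂g³ eg², CFSE = 0.0Δₒ = 0 kJ/mol.
Low-spin t₂g⁵ eg⁰ gives -2.0Δₒ = -798 kJ/mol, but forming 2 extra pairs costs 2P = 388 kJ/mol, so E(LS) = -798 + 388 = -410 kJ/mol.
The difference is -410 − (0) = -410 kJ/mol, so low-spin lies lower.

-410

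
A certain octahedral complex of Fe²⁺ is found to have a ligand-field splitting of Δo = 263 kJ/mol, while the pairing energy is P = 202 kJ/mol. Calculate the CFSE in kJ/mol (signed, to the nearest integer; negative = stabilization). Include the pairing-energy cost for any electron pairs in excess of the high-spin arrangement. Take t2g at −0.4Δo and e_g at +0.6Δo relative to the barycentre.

Fe is in group 8, so Fe²⁺ is d⁶ (8 − 2 = 6).
Here Δo > P (263 > 202), so the low-spin state is favoured.
Filling d⁶ accordingly: t2g^6 e_g^0.
Orbital CFSE = -2.4Δo = -2.4 × 263 = -631 kJ/mol.
Excess pairs vs high-spin: 3 − 1 = 2; pairing cost = +404 kJ/mol.
Net CFSE = -631 + 404 = -227 kJ/mol.

-227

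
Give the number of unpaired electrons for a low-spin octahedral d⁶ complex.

Configuration: t₂g⁶ eg⁰, giving 0 unpaired electrons.

0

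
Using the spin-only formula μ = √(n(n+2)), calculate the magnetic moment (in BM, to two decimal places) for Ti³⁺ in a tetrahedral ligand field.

1.73 BM

Ti sits in group 4; removing 3 electrons leaves Ti³⁺ with 4 − 3 = 1 d electrons.
Tetrahedral splitting is small, so the complex is high-spin.
Configuration: e^1 t2^0 → 1 unpaired electron.
μ(spin-only) = √[1(1+2)] = √3 ≈ 1.73 BM.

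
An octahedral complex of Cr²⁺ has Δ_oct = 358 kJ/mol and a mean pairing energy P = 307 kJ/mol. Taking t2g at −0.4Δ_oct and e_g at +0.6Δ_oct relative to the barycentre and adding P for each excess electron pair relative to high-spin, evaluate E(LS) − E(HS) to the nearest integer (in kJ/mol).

Group 6 minus oxidation state +2 gives a d⁴ configuration for Cr²⁺.
In the high-spin limit (t2g^3 e_g^1) the orbital term is -0.6Δ_oct = -215 kJ/mol, with no excess pairing.
Low-spin t2g^4 e_g^0 gives -1.6Δ_oct = -573 kJ/mol, but forming 1 extra pair costs 1P = 307 kJ/mol, so E(LS) = -573 + 307 = -266 kJ/mol.
Thus E(LS) − E(HS) = -51 kJ/mol.

-51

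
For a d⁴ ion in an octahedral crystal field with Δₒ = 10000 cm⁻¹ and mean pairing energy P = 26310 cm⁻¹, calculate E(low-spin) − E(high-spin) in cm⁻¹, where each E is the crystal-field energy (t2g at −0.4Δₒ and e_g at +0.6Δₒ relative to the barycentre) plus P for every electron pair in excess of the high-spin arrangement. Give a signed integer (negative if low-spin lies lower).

In the high-spin limit (t2g^3 e_g^1) the orbital term is -0.6Δₒ = -6000 cm⁻¹, with no excess pairing.
Low-spin: t2g^4 e_g^0, orbital CFSE = -1.6Δₒ = -16000 cm⁻¹; plus 1 excess pair × P = +26310 cm⁻¹; total 10310 cm⁻¹.
The difference is 10310 − (-6000) = 16310 cm⁻¹, so high-spin lies lower.

16310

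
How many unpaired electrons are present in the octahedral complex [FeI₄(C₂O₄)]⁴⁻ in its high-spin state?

4

Ligand charges: 4×(-1) from I⁻ and 1×(-2) from C₂O₄²⁻ sum to -6; with overall charge -4, Fe is +2.
Group 8 minus oxidation state +2 gives a d⁶ configuration for Fe²⁺.
Configuration: t₂g⁴ eg², giving 4 unpaired electrons.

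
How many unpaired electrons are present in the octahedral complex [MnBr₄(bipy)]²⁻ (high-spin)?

Ligand charges: 4×(-1) from Br⁻ and 1×(+0) from bipy sum to -4; with overall charge -2, Mn is +2.
Mn is in group 7, so Mn²⁺ is d⁵ (7 − 2 = 5).
Configuration: t₂g³ eg², giving 5 unpaired electrons.

5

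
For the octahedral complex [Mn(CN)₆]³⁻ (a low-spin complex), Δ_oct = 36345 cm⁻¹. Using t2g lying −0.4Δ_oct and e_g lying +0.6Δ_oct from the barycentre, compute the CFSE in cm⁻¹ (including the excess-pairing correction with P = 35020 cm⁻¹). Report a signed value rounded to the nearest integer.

Each CN⁻ contributes -1; 6 × (-1) = -6. With overall charge -3, Mn is in the +3 oxidation state.
Mn is in group 7, so Mn³⁺ is d⁴ (7 − 3 = 4).
Configuration: t2g^4 e_g^0.
Orbital CFSE = 4(-0.4) + 0(0.6) = -1.6Δ_oct = -1.6 × 36345 = -58152 cm⁻¹.
Pairing penalty: 1 pair vs 0 in the high-spin reference → 1 extra × P = 35020 cm⁻¹.
Net CFSE = -58152 + 35020 = -23132 cm⁻¹.

-23132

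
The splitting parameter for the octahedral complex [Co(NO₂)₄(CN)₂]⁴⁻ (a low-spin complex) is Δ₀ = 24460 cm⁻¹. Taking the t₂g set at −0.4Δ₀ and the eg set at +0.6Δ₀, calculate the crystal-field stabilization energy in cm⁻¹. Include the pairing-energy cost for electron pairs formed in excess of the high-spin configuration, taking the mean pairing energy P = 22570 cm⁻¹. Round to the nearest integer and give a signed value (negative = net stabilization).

-21458

Ligand charges: 4×(-1) from NO₂⁻ and 2×(-1) from CN⁻ sum to -6; with overall charge -4, Co is +2.
Co is in group 9, so Co²⁺ is d⁷ (9 − 2 = 7).
Electron filling gives t₂g⁶ eg¹.
The orbital stabilization is -1.8Δ₀ = -1.8 × 24460 = -44028 cm⁻¹.
High-spin d⁷ would be t₂g⁵ eg² with 2 pairs; low-spin has 3, so 1 excess pair costs +1P = +22570 cm⁻¹.
Combining: -44028 + 22570 = -21458 cm⁻¹.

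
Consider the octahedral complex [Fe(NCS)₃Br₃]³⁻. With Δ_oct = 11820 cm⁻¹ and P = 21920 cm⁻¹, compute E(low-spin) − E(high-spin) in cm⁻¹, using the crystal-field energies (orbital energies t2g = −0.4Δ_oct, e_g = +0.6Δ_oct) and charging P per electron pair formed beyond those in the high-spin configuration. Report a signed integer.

20200

Ligand charges: 3×(-1) from NCS⁻ and 3×(-1) from Br⁻ sum to -6; with overall charge -3, Fe is +3.
Fe sits in group 8; removing 3 electrons leaves Fe³⁺ with 8 − 3 = 5 d electrons.
In the high-spin limit (t2g^3 e_g^2) the orbital term is 0.0Δ_oct = 0 cm⁻¹, with no excess pairing.
For low-spin the configuration is t2g^5 e_g^0: orbital energy -2.0 × 11820 = -23640 cm⁻¹, and 2 additional pairs relative to high-spin add 43840 cm⁻¹, giving 20200 cm⁻¹.
Thus E(LS) − E(HS) = 20200 cm⁻¹.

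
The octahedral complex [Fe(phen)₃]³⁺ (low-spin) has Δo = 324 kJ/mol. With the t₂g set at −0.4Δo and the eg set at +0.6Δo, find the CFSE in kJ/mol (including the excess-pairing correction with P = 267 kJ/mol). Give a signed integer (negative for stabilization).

-114

phen is neutral, so the +3 overall charge sits on Fe: oxidation state +3.
Fe sits in group 8; removing 3 electrons leaves Fe³⁺ with 8 − 3 = 5 d electrons.
The d⁵ electrons fill as t₂g⁵ eg⁰.
CFSE(orbital) = 5×(-0.4Δo) + 0×(0.6Δo) = -2.0Δo; with Δo = 324 kJ/mol that is -648 kJ/mol.
Relative to high-spin t₂g³ eg² (0 paired), the low-spin configuration has 2 additional pairs, contributing +2 × 267 = +534 kJ/mol.
Net CFSE = -648 + 534 = -114 kJ/mol.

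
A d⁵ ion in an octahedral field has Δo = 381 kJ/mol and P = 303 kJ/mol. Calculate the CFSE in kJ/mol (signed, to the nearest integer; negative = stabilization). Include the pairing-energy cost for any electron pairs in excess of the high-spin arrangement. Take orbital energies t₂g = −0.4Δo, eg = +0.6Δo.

-156

Since Δo = 381 kJ/mol > P = 303 kJ/mol, the complex adopts the low-spin configuration.
That gives t₂g⁵ eg⁰.
Orbital CFSE = -2.0Δo = -2.0 × 381 = -762 kJ/mol.
Excess pairs vs high-spin: 2 − 0 = 2; pairing cost = +606 kJ/mol.
Net CFSE = -762 + 606 = -156 kJ/mol.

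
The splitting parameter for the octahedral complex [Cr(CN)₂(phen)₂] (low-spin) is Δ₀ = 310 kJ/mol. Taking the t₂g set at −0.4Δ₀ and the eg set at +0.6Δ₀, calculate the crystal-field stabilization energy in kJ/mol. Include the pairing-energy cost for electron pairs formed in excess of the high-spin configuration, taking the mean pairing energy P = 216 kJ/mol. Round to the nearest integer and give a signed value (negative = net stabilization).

Ligand charges: 2×(-1) from CN⁻ and 2×(+0) from phen sum to -2; with overall charge +0, Cr is +2.
Cr²⁺: group 6, so d-count = 6 − 2 = 4.
The d⁴ electrons fill as t₂g⁴ eg⁰.
Orbital CFSE = 4(-0.4) + 0(0.6) = -1.6Δ₀ = -1.6 × 310 = -496 kJ/mol.
High-spin d⁴ would be t₂g³ eg¹ with 0 pairs; low-spin has 1, so 1 excess pair costs +1P = +216 kJ/mol.
Combining: -496 + 216 = -280 kJ/mol.

-280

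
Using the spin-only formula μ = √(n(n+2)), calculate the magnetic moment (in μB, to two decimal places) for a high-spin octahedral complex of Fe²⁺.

Group 8 minus oxidation state +2 gives a d⁶ configuration for Fe²⁺.
Configuration: t2g^4 e_g^2 → 4 unpaired electrons.
μ(spin-only) = √[4(4+2)] = √24 ≈ 4.90 μB.

4.90 μB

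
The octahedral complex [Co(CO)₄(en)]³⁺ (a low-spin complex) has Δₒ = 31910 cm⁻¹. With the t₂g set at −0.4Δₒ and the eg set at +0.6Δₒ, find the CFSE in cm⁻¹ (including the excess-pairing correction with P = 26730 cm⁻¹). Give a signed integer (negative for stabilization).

Ligand charges: 4×(+0) from CO and 1×(+0) from en sum to +0; with overall charge +3, Co is +3.
Group 9 minus oxidation state +3 gives a d⁶ configuration for Co³⁺.
Configuration: t₂g⁶ eg⁰.
Orbital CFSE = 6(-0.4) + 0(0.6) = -2.4Δₒ = -2.4 × 31910 = -76584 cm⁻¹.
Pairing penalty: 3 pairs vs 1 in the high-spin reference → 2 extra × P = 53460 cm⁻¹.
Combining: -76584 + 53460 = -23124 cm⁻¹.

-23124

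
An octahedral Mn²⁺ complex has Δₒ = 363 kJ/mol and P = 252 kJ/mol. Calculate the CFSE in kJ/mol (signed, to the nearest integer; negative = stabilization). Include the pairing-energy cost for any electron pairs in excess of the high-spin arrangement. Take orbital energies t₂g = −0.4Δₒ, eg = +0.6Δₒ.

Mn sits in group 7; removing 2 electrons leaves Mn²⁺ with 7 − 2 = 5 d electrons.
Since Δₒ = 363 kJ/mol > P = 252 kJ/mol, the complex adopts the low-spin configuration.
Filling d⁵ accordingly: t₂g⁵ eg⁰.
Orbital CFSE = -2.0Δₒ = -2.0 × 363 = -726 kJ/mol.
Excess pairs vs high-spin: 2 − 0 = 2; pairing cost = +504 kJ/mol.
Net CFSE = -726 + 504 = -222 kJ/mol.

-222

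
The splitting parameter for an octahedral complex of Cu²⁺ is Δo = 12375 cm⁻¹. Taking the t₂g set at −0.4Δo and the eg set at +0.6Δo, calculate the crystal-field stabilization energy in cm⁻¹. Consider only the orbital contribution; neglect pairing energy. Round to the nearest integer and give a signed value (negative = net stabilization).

Cu sits in group 11; removing 2 electrons leaves Cu²⁺ with 11 − 2 = 9 d electrons.
The d⁹ electrons fill as t₂g⁶ eg³.
Orbital CFSE = 6(-0.4) + 3(0.6) = -0.6Δo = -0.6 × 12375 = -7425 cm⁻¹.

-7425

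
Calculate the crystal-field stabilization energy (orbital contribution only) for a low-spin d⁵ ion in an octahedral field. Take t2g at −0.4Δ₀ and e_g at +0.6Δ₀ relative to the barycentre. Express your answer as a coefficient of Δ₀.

Configuration: t2g^5 e_g^0.
CFSE = 5(-0.4Δ₀) + 0(0.6Δ₀) = -2.0Δ₀ + 0.0Δ₀ = -2.0Δ₀.

-2.0 Δ₀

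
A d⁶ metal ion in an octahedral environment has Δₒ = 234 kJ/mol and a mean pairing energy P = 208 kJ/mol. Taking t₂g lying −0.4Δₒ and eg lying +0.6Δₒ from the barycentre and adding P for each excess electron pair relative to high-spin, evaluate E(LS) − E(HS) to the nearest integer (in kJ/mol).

-52

High-spin d⁶ fills as t₂g⁴ eg² with CFSE 4(−0.4) + 2(+0.6) = -0.4Δₒ = -94 kJ/mol.
Low-spin t₂g⁶ eg⁰ gives -2.4Δₒ = -562 kJ/mol, but forming 2 extra pairs costs 2P = 416 kJ/mol, so E(LS) = -562 + 416 = -146 kJ/mol.
E(LS) − E(HS) = -146 − (-94) = -52 kJ/mol.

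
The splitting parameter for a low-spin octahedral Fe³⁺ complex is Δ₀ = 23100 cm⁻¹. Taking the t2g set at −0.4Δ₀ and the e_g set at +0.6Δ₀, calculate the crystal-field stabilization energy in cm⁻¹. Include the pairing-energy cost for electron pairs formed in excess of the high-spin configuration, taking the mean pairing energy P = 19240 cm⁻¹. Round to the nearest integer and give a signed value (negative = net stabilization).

Group 8 minus oxidation state +3 gives a d⁵ configuration for Fe³⁺.
The d⁵ electrons fill as t2g^5 e_g^0.
The orbital stabilization is -2.0Δ₀ = -2.0 × 23100 = -46200 cm⁻¹.
High-spin d⁵ would be t2g^3 e_g^2 with 0 pairs; low-spin has 2, so 2 excess pairs cost +2P = +38480 cm⁻¹.
Combining: -46200 + 38480 = -7720 cm⁻¹.

-7720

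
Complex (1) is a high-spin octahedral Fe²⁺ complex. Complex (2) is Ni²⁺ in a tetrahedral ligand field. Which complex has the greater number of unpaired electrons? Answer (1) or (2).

(1): Fe is in group 8, so Fe²⁺ is d⁶ (8 − 2 = 6); t2g^4 e_g^2 → 4 unpaired.
(2): Ni²⁺: group 10, so d-count = 10 − 2 = 8; Tetrahedral fields are weak (Δₜ ≈ 4/9 Δₒ), so electrons fill high-spin; e⁴ t₂⁴ → 2 unpaired.
So (1) has more unpaired electrons.

(1)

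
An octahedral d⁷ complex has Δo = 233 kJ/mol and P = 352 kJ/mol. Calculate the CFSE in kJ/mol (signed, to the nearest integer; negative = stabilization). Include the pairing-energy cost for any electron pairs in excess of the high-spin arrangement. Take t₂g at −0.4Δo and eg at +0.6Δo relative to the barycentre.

Δo < P, so pairing is avoided: the ground state is high-spin.
That gives t₂g⁵ eg².
Orbital CFSE = -0.8Δo = -0.8 × 233 = -186 kJ/mol.
High-spin has no excess pairs, so no pairing correction applies.

-186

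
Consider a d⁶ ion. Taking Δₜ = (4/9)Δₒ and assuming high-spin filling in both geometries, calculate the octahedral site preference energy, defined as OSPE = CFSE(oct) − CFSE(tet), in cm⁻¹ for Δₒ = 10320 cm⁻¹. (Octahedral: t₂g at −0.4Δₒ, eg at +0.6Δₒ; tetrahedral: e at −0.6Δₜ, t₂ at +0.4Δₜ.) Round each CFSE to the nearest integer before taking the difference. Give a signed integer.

-1376

In an octahedral site d⁶ (HS) is t₂g⁴ eg², giving CFSE(oct) = -0.4Δₒ = -4128 cm⁻¹.
Tetrahedral: e³ t₂³, CFSE = 3(−0.6) + 3(+0.4) = -0.6Δₜ = -0.6 × (4/9) × 10320 = -2752 cm⁻¹.
OSPE = -4128 − (-2752) = -1376 cm⁻¹.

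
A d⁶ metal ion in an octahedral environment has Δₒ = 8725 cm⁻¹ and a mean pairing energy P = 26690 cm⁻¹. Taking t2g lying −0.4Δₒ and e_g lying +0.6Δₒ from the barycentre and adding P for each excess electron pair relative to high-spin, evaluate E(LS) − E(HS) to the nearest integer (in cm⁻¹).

In the high-spin limit (t2g^4 e_g^2) the orbital term is -0.4Δₒ = -3490 cm⁻¹, with no excess pairing.
For low-spin the configuration is t2g^6 e_g^0: orbital energy -2.4 × 8725 = -20940 cm⁻¹, and 2 additional pairs relative to high-spin add 53380 cm⁻¹, giving 32440 cm⁻¹.
The difference is 32440 − (-3490) = 35930 cm⁻¹, so high-spin lies lower.

35930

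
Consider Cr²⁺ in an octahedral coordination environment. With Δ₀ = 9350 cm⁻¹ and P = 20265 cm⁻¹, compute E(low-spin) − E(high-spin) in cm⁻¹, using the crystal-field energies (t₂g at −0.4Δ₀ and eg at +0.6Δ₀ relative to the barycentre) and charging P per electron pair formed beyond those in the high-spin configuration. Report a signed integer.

10915

Group 6 minus oxidation state +2 gives a d⁴ configuration for Cr²⁺.
High-spin: t₂g³ eg¹, CFSE = -0.6Δ₀ = -5610 cm⁻¹.
Low-spin t₂g⁴ eg⁰ gives -1.6Δ₀ = -14960 cm⁻¹, but forming 1 extra pair costs 1P = 20265 cm⁻¹, so E(LS) = -14960 + 20265 = 5305 cm⁻¹.
The difference is 5305 − (-5610) = 10915 cm⁻¹, so high-spin lies lower.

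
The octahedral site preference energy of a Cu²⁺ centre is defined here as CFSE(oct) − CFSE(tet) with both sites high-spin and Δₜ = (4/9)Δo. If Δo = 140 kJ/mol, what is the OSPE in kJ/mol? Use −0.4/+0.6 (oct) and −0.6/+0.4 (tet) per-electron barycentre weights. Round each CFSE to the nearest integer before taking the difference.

Cu²⁺: group 11, so d-count = 11 − 2 = 9.
Octahedral (high-spin): t₂g⁶ eg³, CFSE = 6(−0.4) + 3(+0.6) = -0.6Δo = -0.6 × 140 = -84 kJ/mol.
Tetrahedral e⁴ t₂⁵ gives -0.4Δₜ = -0.4 × (4/9) × 140 = -25 kJ/mol.
OSPE = CFSE(oct) − CFSE(tet) = -84 − (-25) = -59 kJ/mol.

-59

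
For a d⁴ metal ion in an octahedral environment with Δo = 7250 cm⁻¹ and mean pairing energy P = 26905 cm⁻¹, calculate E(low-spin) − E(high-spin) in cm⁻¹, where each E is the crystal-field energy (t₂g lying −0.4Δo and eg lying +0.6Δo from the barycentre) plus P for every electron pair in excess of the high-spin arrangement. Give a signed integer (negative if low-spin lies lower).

High-spin: t₂g³ eg¹, CFSE = -0.6Δo = -4350 cm⁻¹.
Low-spin: t₂g⁴ eg⁰, orbital CFSE = -1.6Δo = -11600 cm⁻¹; plus 1 excess pair × P = +26905 cm⁻¹; total 15305 cm⁻¹.
E(LS) − E(HS) = 15305 − (-4350) = 19655 cm⁻¹.

19655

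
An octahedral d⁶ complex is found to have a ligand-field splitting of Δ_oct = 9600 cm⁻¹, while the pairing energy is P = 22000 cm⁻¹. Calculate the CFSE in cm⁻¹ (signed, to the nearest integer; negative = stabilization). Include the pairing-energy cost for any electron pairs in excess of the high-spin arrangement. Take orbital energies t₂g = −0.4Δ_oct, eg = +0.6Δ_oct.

-3840

Here Δ_oct < P (9600 < 22000), so the high-spin state is favoured.
Configuration: t₂g⁴ eg².
Orbital CFSE = -0.4Δ_oct = -0.4 × 9600 = -3840 cm⁻¹.
High-spin has no excess pairs, so no pairing correction applies.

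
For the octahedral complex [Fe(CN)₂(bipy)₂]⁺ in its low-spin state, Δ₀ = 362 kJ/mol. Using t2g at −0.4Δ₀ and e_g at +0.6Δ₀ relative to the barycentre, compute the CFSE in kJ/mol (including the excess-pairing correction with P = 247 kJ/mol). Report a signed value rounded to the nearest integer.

Ligand charges: 2×(-1) from CN⁻ and 2×(+0) from bipy sum to -2; with overall charge +1, Fe is +3.
Fe is in group 8, so Fe³⁺ is d⁵ (8 − 3 = 5).
The d⁵ electrons fill as t2g^5 e_g^0.
CFSE(orbital) = 5×(-0.4Δ₀) + 0×(0.6Δ₀) = -2.0Δ₀; with Δ₀ = 362 kJ/mol that is -724 kJ/mol.
Relative to high-spin t2g^3 e_g^2 (0 paired), the low-spin configuration has 2 additional pairs, contributing +2 × 247 = +494 kJ/mol.
Net CFSE = -724 + 494 = -230 kJ/mol.

-230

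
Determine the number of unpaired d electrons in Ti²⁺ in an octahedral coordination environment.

Ti sits in group 4; removing 2 electrons leaves Ti²⁺ with 4 − 2 = 2 d electrons.
Configuration: t₂g² eg⁰, giving 2 unpaired electrons.

2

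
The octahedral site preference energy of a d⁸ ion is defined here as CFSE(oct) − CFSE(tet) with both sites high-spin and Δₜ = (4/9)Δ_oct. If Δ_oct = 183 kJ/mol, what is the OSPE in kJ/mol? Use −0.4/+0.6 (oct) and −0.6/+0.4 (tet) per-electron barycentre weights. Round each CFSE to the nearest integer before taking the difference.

-155

Octahedral (high-spin): t₂g⁶ eg², CFSE = 6(−0.4) + 2(+0.6) = -1.2Δ_oct = -1.2 × 183 = -220 kJ/mol.
Tetrahedral: e⁴ t₂⁴, CFSE = 4(−0.6) + 4(+0.4) = -0.8Δₜ = -0.8 × (4/9) × 183 = -65 kJ/mol.
Subtracting, OSPE = -220 − (-65) = -155 kJ/mol.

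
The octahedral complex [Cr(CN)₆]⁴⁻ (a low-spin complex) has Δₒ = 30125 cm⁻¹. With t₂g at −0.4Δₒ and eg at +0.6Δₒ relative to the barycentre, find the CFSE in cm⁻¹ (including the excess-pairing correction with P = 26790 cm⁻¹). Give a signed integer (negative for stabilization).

Each CN⁻ contributes -1; 6 × (-1) = -6. With overall charge -4, Cr is in the +2 oxidation state.
Group 6 minus oxidation state +2 gives a d⁴ configuration for Cr²⁺.
The d⁴ electrons fill as t₂g⁴ eg⁰.
CFSE(orbital) = 4×(-0.4Δₒ) + 0×(0.6Δₒ) = -1.6Δₒ; with Δₒ = 30125 cm⁻¹ that is -48200 cm⁻¹.
Relative to high-spin t₂g³ eg¹ (0 paired), the low-spin configuration has 1 additional pair, contributing +1 × 26790 = +26790 cm⁻¹.
Overall CFSE = -48200 + 26790 = -21410 cm⁻¹.

-21410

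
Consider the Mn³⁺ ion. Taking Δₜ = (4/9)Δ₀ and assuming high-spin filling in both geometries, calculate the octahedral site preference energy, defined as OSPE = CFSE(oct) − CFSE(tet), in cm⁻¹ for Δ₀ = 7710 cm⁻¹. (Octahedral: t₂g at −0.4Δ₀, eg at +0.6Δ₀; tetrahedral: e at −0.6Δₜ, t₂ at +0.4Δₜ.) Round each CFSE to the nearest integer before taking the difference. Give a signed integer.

Mn³⁺: group 7, so d-count = 7 − 3 = 4.
Octahedral high-spin t2g^3 e_g^1: CFSE = -0.6 × 7710 = -4626 cm⁻¹.
Tetrahedral e^2 t2^2 gives -0.4Δₜ = -0.4 × (4/9) × 7710 = -1371 cm⁻¹.
OSPE = -4626 − (-1371) = -3255 cm⁻¹.

-3255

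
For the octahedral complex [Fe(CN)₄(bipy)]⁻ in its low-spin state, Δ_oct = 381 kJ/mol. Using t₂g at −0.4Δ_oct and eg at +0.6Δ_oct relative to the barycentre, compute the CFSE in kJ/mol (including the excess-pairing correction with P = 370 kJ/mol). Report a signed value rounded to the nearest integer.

Ligand charges: 4×(-1) from CN⁻ and 1×(+0) from bipy sum to -4; with overall charge -1, Fe is +3.
Fe is in group 8, so Fe³⁺ is d⁵ (8 − 3 = 5).
Configuration: t₂g⁵ eg⁰.
CFSE(orbital) = 5×(-0.4Δ_oct) + 0×(0.6Δ_oct) = -2.0Δ_oct; with Δ_oct = 381 kJ/mol that is -762 kJ/mol.
Relative to high-spin t₂g³ eg² (0 paired), the low-spin configuration has 2 additional pairs, contributing +2 × 370 = +740 kJ/mol.
Overall CFSE = -762 + 740 = -22 kJ/mol.

-22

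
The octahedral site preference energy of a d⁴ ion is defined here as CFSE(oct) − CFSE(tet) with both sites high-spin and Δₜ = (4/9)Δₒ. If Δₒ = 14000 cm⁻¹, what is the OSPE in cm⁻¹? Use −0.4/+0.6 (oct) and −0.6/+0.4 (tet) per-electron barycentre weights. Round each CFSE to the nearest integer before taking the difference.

-5911

In an octahedral site d⁴ (HS) is t2g^3 e_g^1, giving CFSE(oct) = -0.6Δₒ = -8400 cm⁻¹.
Tetrahedral e^2 t2^2 gives -0.4Δₜ = -0.4 × (4/9) × 14000 = -2489 cm⁻¹.
Subtracting, OSPE = -8400 − (-2489) = -5911 cm⁻¹.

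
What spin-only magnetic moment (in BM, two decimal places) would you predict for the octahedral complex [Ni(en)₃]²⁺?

en is neutral, so the +2 overall charge sits on Ni: oxidation state +2.
Ni sits in group 10; removing 2 electrons leaves Ni²⁺ with 10 − 2 = 8 d electrons.
Configuration: t₂g⁶ eg² → 2 unpaired electrons.
μ(spin-only) = √[2(2+2)] = √8 ≈ 2.83 BM.

2.83 BM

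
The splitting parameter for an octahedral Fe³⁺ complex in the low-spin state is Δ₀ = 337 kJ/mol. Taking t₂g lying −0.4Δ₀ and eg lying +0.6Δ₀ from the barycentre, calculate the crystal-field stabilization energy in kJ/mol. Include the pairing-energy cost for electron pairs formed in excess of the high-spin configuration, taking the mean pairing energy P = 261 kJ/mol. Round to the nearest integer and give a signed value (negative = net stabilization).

-152

Fe is in group 8, so Fe³⁺ is d⁵ (8 − 3 = 5).
Configuration: t₂g⁵ eg⁰.
The orbital stabilization is -2.0Δ₀ = -2.0 × 337 = -674 kJ/mol.
High-spin d⁵ would be t₂g³ eg² with 0 pairs; low-spin has 2, so 2 excess pairs cost +2P = +522 kJ/mol.
Net CFSE = -674 + 522 = -152 kJ/mol.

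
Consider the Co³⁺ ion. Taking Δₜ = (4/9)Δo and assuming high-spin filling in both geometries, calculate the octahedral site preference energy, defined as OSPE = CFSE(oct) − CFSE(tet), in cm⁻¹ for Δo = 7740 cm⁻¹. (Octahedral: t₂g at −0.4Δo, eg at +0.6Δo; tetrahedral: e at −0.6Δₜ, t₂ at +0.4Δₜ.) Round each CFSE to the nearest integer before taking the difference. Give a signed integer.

-1032

Group 9 minus oxidation state +3 gives a d⁶ configuration for Co³⁺.
Octahedral (high-spin): t2g^4 e_g^2, CFSE = 4(−0.4) + 2(+0.6) = -0.4Δo = -0.4 × 7740 = -3096 cm⁻¹.
Tetrahedral: e^3 t2^3, CFSE = 3(−0.6) + 3(+0.4) = -0.6Δₜ = -0.6 × (4/9) × 7740 = -2064 cm⁻¹.
OSPE = CFSE(oct) − CFSE(tet) = -3096 − (-2064) = -1032 cm⁻¹.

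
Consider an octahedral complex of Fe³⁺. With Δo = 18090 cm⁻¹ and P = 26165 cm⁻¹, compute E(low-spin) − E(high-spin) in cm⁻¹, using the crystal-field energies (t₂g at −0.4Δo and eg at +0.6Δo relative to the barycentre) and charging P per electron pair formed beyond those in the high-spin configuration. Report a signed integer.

16150

Fe³⁺: group 8, so d-count = 8 − 3 = 5.
In the high-spin limit (t₂g³ eg²) the orbital term is 0.0Δo = 0 cm⁻¹, with no excess pairing.
Low-spin t₂g⁵ eg⁰ gives -2.0Δo = -36180 cm⁻¹, but forming 2 extra pairs costs 2P = 52330 cm⁻¹, so E(LS) = -36180 + 52330 = 16150 cm⁻¹.
Thus E(LS) − E(HS) = 16150 cm⁻¹.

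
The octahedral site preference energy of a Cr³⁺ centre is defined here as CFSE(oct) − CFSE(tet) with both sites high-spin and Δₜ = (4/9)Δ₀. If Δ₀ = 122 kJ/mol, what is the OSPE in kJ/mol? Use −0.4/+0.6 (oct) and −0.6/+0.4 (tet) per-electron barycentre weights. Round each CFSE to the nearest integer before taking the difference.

-103

Cr sits in group 6; removing 3 electrons leaves Cr³⁺ with 6 − 3 = 3 d electrons.
In an octahedral site d³ (HS) is t₂g³ eg⁰, giving CFSE(oct) = -1.2Δ₀ = -146 kJ/mol.
In a tetrahedral site the filling is e² t₂¹: CFSE(tet) = -0.8Δₜ = -0.8 × (4/9)(122) = -43 kJ/mol.
OSPE = -146 − (-43) = -103 kJ/mol.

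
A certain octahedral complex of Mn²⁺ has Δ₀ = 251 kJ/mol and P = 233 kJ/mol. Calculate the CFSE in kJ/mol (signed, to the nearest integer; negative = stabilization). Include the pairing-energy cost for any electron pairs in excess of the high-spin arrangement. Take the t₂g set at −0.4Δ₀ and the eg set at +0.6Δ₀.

-36

Mn is in group 7, so Mn²⁺ is d⁵ (7 − 2 = 5).
Δ₀ > P, so pairing is preferred: the ground state is low-spin.
Configuration: t₂g⁵ eg⁰.
Orbital CFSE = -2.0Δ₀ = -2.0 × 251 = -502 kJ/mol.
Excess pairs vs high-spin: 2 − 0 = 2; pairing cost = +466 kJ/mol.
Net CFSE = -502 + 466 = -36 kJ/mol.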